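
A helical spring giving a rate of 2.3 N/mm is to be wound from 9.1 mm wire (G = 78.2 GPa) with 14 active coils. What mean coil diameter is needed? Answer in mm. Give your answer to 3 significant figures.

128 mm

D = (Gd⁴/(8N_a·k))^(1/3) = (78.2×10³·9.1⁴/(8·14·2.3))^(1/3)
  = (2.08174e+06)^(1/3) = 127.6857 mm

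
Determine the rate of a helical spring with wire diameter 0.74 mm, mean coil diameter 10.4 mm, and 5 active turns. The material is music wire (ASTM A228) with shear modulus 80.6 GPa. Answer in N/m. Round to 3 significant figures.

k = Gd⁴/(8D³N_a) = (80.6×10³ × 0.74⁴) / (8 × 10.4³ × 5)
  = 24169.2 / 44994.6 = 0.53716 N/mm = 537.16 N/m

537 N/m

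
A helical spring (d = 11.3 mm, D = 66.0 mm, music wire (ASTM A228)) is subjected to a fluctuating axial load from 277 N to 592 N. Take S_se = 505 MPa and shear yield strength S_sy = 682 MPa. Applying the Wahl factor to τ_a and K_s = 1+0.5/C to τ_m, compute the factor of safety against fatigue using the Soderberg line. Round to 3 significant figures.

C = D/d = 66.0/11.3 = 5.8407; K_W = (4C−1)/(4C−4)+0.615/C = 1.2602; K_s = 1+0.5/C = 1.0856
F_a = (F_max−F_min)/2 = 157.5 N; F_m = (F_max+F_min)/2 = 434.5 N
τ_a = K_W·8F_aD/(πd³) = 1.2602 × 18.345 = 23.12 MPa
τ_m = K_s·8F_mD/(πd³) = 1.0856 × 50.61 = 54.943 MPa
Soderberg: 1/n_f = τ_a/S_se + τ_m/S_sy = 23.12/505 + 54.943/682 = 0.04578 + 0.08056 = 0.12634
n_f = 1/0.12634 = 7.915

7.91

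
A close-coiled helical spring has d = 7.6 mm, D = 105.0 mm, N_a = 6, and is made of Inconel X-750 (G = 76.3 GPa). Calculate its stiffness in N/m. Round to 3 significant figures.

k = Gd⁴/(8D³N_a) = (76.3×10³ × 7.6⁴) / (8 × 105.0³ × 6)
  = 2.54553e+08 / 5.5566e+07 = 4.5811 N/mm = 4581.1 N/m

4580 N/m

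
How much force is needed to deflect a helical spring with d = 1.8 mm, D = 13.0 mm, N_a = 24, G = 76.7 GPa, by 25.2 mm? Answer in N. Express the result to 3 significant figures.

48.1 N

k = Gd⁴/(8D³N_a) = (76.7×10³)(1.8⁴)/(8·13.0³·24) = 1.9088 N/mm
F = k·δ = 1.9088 × 25.2 = 48.101 N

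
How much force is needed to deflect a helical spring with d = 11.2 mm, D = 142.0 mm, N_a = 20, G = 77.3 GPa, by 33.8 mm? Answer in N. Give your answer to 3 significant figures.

k = Gd⁴/(8D³N_a) = (77.3×10³)(11.2⁴)/(8·142.0³·20) = 2.655 N/mm
F = k·δ = 2.655 × 33.8 = 89.739 N

89.7 N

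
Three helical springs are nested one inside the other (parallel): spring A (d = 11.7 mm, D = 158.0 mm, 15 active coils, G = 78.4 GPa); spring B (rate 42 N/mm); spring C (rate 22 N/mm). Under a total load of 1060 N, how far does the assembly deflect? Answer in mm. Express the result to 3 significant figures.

15.8 mm

k_A = Gd⁴/(8D³N_a) = (78.4×10³)(11.7⁴)/(8·158.0³·15) = 3.1039 N/mm
Parallel: k_eq = 3.1039 + 42 + 22 = 67.104 N/mm
δ = F/k_eq = 1060/67.104 = 15.796 mm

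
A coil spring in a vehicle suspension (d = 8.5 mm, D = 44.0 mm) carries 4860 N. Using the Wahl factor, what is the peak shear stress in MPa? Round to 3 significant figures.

Spring index C = D/d = 44.0/8.5 = 5.1765
K_W = (4C−1)/(4C−4) + 0.615/C = 19.706/16.706 + 0.1188 = 1.2984
τ₀ = 8FD/(πd³) = 8·4860·44.0/(π·8.5³) = 1.71072e+06/1929.3 = 886.69 MPa
τ_max = K·τ₀ = 1.2984 × 886.69 = 1151.3 MPa

1150 MPa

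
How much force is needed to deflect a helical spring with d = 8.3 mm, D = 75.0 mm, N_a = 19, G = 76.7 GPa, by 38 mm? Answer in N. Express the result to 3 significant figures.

216 N

k = Gd⁴/(8D³N_a) = (76.7×10³)(8.3⁴)/(8·75.0³·19) = 5.6765 N/mm
F = k·δ = 5.6765 × 38 = 215.71 N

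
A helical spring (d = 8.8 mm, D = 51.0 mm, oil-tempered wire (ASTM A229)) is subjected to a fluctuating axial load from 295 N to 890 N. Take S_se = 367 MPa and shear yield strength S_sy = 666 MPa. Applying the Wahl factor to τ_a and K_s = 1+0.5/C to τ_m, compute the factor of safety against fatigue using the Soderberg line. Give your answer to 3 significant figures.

2.64

C = D/d = 51.0/8.8 = 5.7955; K_W = (4C−1)/(4C−4)+0.615/C = 1.2625; K_s = 1+0.5/C = 1.0863
F_a = (F_max−F_min)/2 = 297.5 N; F_m = (F_max+F_min)/2 = 592.5 N
τ_a = K_W·8F_aD/(πd³) = 1.2625 × 56.696 = 71.579 MPa
τ_m = K_s·8F_mD/(πd³) = 1.0863 × 112.91 = 122.66 MPa
Soderberg: 1/n_f = τ_a/S_se + τ_m/S_sy = 71.579/367 + 122.66/666 = 0.19504 + 0.18417 = 0.37921
n_f = 1/0.37921 = 2.637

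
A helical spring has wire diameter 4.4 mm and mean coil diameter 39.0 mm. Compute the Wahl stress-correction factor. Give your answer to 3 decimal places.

C = D/d = 39.0/4.4 = 8.8636
K_W = (4C−1)/(4C−4) + 0.615/C = 34.455/31.455 + 0.0694 = 1.1648

1.165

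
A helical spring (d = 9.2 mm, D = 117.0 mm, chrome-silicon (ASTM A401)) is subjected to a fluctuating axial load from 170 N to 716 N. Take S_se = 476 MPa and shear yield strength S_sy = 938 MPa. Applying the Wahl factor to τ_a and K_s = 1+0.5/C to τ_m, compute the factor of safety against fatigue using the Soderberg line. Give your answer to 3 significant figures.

C = D/d = 117.0/9.2 = 12.7174; K_W = (4C−1)/(4C−4)+0.615/C = 1.1124; K_s = 1+0.5/C = 1.0393
F_a = (F_max−F_min)/2 = 273 N; F_m = (F_max+F_min)/2 = 443 N
τ_a = K_W·8F_aD/(πd³) = 1.1124 × 104.45 = 116.19 MPa
τ_m = K_s·8F_mD/(πd³) = 1.0393 × 169.5 = 176.16 MPa
Soderberg: 1/n_f = τ_a/S_se + τ_m/S_sy = 116.19/476 + 176.16/938 = 0.24410 + 0.18781 = 0.43191
n_f = 1/0.43191 = 2.315

2.32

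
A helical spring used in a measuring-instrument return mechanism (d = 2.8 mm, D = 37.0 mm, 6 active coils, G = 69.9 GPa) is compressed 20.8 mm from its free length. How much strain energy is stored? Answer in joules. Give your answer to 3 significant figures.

0.382 J

k = Gd⁴/(8D³N_a) = (69.9×10³)(2.8⁴)/(8·37.0³·6) = 1.7671 N/mm
U = ½kδ² = 0.5 × 1.7671 × 20.8² = 382.26 N·mm = 0.38226 J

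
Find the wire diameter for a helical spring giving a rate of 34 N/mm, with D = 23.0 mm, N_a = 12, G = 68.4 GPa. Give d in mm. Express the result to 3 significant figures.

4.91 mm

d = (8D³N_a·k / G)^(1/4) = (8·23.0³·12·34 / (68.4×10³))^0.25
  = (580.6)^0.25 = 4.9087 mm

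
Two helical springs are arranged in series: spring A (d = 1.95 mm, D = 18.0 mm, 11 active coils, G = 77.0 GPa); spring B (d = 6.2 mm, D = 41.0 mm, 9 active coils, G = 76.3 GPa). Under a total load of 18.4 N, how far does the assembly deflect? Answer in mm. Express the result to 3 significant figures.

k_A = Gd⁴/(8D³N_a) = (77.0×10³)(1.95⁴)/(8·18.0³·11) = 2.1693 N/mm
k_B = Gd⁴/(8D³N_a) = (76.3×10³)(6.2⁴)/(8·41.0³·9) = 22.72 N/mm
Series: 1/k_eq = 1/2.1693 + 1/22.72 = 0.50498; k_eq = 1.9803 N/mm
δ = F/k_eq = 18.4/1.9803 = 9.2917 mm

9.29 mm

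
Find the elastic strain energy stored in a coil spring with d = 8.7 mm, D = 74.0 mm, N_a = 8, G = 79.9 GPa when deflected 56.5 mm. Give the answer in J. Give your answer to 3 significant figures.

k = Gd⁴/(8D³N_a) = (79.9×10³)(8.7⁴)/(8·74.0³·8) = 17.65 N/mm
U = ½kδ² = 0.5 × 17.65 × 56.5² = 28172 N·mm = 28.172 J

28.2 J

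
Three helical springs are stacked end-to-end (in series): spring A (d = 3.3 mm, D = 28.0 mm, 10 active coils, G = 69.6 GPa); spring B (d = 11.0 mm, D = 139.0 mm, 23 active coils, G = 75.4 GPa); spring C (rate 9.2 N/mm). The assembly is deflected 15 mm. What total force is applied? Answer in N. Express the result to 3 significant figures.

19.5 N

k_A = Gd⁴/(8D³N_a) = (69.6×10³)(3.3⁴)/(8·28.0³·10) = 4.7 N/mm
k_B = Gd⁴/(8D³N_a) = (75.4×10³)(11.0⁴)/(8·139.0³·23) = 2.234 N/mm
Series: 1/k_eq = 1/4.7 + 1/2.234 + 1/9.2 = 0.76909; k_eq = 1.3002 N/mm
F = k_eq·δ = 1.3002·15 = 19.504 N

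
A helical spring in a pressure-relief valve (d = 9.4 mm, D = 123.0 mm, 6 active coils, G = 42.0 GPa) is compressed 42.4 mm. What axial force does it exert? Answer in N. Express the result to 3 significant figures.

156 N

k = Gd⁴/(8D³N_a) = (42.0×10³)(9.4⁴)/(8·123.0³·6) = 3.6712 N/mm
F = k·δ = 3.6712 × 42.4 = 155.66 N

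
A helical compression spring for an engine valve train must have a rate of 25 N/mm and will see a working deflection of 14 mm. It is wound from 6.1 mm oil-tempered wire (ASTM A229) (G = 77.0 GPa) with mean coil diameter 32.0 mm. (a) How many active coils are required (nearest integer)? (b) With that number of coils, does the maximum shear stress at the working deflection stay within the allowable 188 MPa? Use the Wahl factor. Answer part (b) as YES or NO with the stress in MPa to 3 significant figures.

(a) 16 coils; (b) YES, τ_max = 165 MPa

N_a = Gd⁴/(8D³k) = (77.0×10³)(6.1⁴)/(8·32.0³·25) = 16.27 → N_a = 16
Actual rate k = Gd⁴/(8D³·16) = 25.419 N/mm
Working load F = kδ = 25.419·14 = 355.86 N
C = 32.0/6.1 = 5.2459; K_W = (4C−1)/(4C−4)+0.615/C = 1.2939
τ_max = K_W·8FD/(πd³) = 1.2939·127.76 = 165.3 MPa
τ_max ≤ 188 MPa → acceptable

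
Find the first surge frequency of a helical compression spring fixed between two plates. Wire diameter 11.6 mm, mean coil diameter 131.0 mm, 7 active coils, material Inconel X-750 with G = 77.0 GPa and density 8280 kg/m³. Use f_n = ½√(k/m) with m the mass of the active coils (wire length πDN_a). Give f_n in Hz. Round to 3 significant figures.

k = Gd⁴/(8D³N_a) = (77.0×10³)(11.6⁴)/(8·131.0³·7) = 11.074 N/mm = 11074 N/m
Wire length L = πDN_a = π·131.0·7 = 2880.8 mm
m = ρ·(πd²/4)·L = 8280 × 105.68×10⁻⁶ m² × 2.8808 m = 2.5209 kg
f_n = ½√(k/m) = 0.5·√(11074/2.5209) = 0.5·√(4393) = 33.14 Hz

33.1 Hz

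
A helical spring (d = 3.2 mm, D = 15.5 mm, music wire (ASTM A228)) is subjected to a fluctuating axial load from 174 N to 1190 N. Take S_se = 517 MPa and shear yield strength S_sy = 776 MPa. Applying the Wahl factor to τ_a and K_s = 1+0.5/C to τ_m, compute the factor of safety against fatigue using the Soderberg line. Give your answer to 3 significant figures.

C = D/d = 15.5/3.2 = 4.8438; K_W = (4C−1)/(4C−4)+0.615/C = 1.3221; K_s = 1+0.5/C = 1.1032
F_a = (F_max−F_min)/2 = 508 N; F_m = (F_max+F_min)/2 = 682 N
τ_a = K_W·8F_aD/(πd³) = 1.3221 × 611.91 = 809 MPa
τ_m = K_s·8F_mD/(πd³) = 1.1032 × 821.5 = 906.3 MPa
Soderberg: 1/n_f = τ_a/S_se + τ_m/S_sy = 809/517 + 906.3/776 = 1.56479 + 1.16791 = 2.7327
n_f = 1/2.7327 = 0.3659

0.366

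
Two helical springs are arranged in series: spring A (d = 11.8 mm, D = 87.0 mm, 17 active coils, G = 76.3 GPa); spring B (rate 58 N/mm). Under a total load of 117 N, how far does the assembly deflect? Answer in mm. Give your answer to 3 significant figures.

k_A = Gd⁴/(8D³N_a) = (76.3×10³)(11.8⁴)/(8·87.0³·17) = 16.518 N/mm
Series: 1/k_eq = 1/16.518 + 1/58 = 0.077782; k_eq = 12.857 N/mm
δ = F/k_eq = 117/12.857 = 9.1004 mm

9.10 mm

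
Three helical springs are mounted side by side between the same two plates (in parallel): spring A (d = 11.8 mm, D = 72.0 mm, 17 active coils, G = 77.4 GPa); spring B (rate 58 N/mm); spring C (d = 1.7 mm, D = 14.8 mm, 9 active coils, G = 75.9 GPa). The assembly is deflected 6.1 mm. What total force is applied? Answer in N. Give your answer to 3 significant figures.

k_A = Gd⁴/(8D³N_a) = (77.4×10³)(11.8⁴)/(8·72.0³·17) = 29.562 N/mm
k_C = Gd⁴/(8D³N_a) = (75.9×10³)(1.7⁴)/(8·14.8³·9) = 2.7159 N/mm
Parallel: k_eq = 29.562 + 58 + 2.7159 = 90.278 N/mm
F = k_eq·δ = 90.278·6.1 = 550.69 N

551 N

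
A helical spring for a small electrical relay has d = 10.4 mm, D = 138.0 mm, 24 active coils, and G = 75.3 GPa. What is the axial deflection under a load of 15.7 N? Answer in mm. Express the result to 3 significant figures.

k = Gd⁴/(8D³N_a) = (75.3×10³)(10.4⁴)/(8·138.0³·24) = 1.7458 N/mm
δ = F/k = 15.7 / 1.7458 = 8.9931 mm

8.99 mm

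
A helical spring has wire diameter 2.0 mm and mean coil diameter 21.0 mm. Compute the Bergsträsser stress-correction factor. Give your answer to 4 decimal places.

C = D/d = 21.0/2.0 = 10.5000
K_B = (4C+2)/(4C−3) = 44.000/39.000 = 1.1282

1.1282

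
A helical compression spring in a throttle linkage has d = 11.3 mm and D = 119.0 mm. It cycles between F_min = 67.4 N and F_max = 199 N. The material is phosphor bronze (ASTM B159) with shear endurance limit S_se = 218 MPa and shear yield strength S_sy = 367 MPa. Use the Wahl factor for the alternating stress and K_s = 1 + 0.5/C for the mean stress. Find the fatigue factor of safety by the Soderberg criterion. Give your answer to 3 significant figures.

6.58

C = D/d = 119.0/11.3 = 10.5310; K_W = (4C−1)/(4C−4)+0.615/C = 1.1371; K_s = 1+0.5/C = 1.0475
F_a = (F_max−F_min)/2 = 65.8 N; F_m = (F_max+F_min)/2 = 133.2 N
τ_a = K_W·8F_aD/(πd³) = 1.1371 × 13.819 = 15.713 MPa
τ_m = K_s·8F_mD/(πd³) = 1.0475 × 27.974 = 29.302 MPa
Soderberg: 1/n_f = τ_a/S_se + τ_m/S_sy = 15.713/218 + 29.302/367 = 0.07208 + 0.07984 = 0.15192
n_f = 1/0.15192 = 6.582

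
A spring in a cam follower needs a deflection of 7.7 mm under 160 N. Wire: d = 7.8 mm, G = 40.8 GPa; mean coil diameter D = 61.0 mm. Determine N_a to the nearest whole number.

4

Required rate k = F/δ = 160/7.7 = 20.779 N/mm
N_a = Gd⁴/(8D³k) = (40.8×10³ × 7.8⁴)/(8 × 61.0³ × 20.779)
    = 1.51021e+08 / 3.77319e+07 = 4.002 → 4 coils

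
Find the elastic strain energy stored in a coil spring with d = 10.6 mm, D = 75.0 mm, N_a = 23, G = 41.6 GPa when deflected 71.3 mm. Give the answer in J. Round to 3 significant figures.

k = Gd⁴/(8D³N_a) = (41.6×10³)(10.6⁴)/(8·75.0³·23) = 6.7657 N/mm
U = ½kδ² = 0.5 × 6.7657 × 71.3² = 17197 N·mm = 17.197 J

17.2 J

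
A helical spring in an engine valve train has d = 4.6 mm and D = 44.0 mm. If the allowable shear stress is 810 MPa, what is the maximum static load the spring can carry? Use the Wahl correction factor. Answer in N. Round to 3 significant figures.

C = D/d = 44.0/4.6 = 9.5652
K_W = (4C−1)/(4C−4) + 0.615/C = 37.261/34.261 + 0.0643 = 1.1519
τ_max = K·8FD/(πd³) → F_max = τ_allow·πd³/(8DK)
F_max = 810·π·4.6³/(8·44.0·1.1519) = 2.4769e+05/405.45 = 610.89 N

611 N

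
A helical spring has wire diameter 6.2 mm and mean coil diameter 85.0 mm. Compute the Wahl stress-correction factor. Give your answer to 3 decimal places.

1.104

C = D/d = 85.0/6.2 = 13.7097
K_W = (4C−1)/(4C−4) + 0.615/C = 53.839/50.839 + 0.0449 = 1.1039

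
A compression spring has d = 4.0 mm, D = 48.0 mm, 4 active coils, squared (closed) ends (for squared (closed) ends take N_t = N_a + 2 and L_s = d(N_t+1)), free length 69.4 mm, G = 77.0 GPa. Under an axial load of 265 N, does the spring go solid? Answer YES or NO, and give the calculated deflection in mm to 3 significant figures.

k = Gd⁴/(8D³N_a) = (77.0×10³)(4.0⁴)/(8·48.0³·4) = 5.57 N/mm
N_t = 6; L_s = 4.0·7 = 28 mm; δ_solid = L₀ − L_s = 69.4 − 28 = 41.4 mm
δ = F/k = 265/5.57 = 47.576 mm
δ ≥ δ_solid → spring goes solid

YES, δ = 47.6 mm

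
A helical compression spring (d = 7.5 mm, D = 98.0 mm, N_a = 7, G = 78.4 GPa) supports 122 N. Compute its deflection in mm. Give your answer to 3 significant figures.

25.9 mm

k = Gd⁴/(8D³N_a) = (78.4×10³)(7.5⁴)/(8·98.0³·7) = 4.7065 N/mm
δ = F/k = 122 / 4.7065 = 25.922 mm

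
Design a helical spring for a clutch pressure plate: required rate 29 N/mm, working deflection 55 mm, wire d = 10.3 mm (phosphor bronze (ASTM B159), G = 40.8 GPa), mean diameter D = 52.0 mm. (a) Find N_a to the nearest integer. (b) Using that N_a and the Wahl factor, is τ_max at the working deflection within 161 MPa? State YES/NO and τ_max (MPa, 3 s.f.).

(a) 14 coils; (b) NO, τ_max = 254 MPa

N_a = Gd⁴/(8D³k) = (40.8×10³)(10.3⁴)/(8·52.0³·29) = 14.08 → N_a = 14
Actual rate k = Gd⁴/(8D³·14) = 29.16 N/mm
Working load F = kδ = 29.16·55 = 1603.8 N
C = 52.0/10.3 = 5.0485; K_W = (4C−1)/(4C−4)+0.615/C = 1.3071
τ_max = K_W·8FD/(πd³) = 1.3071·194.35 = 254.02 MPa
τ_max > 161 MPa → exceeds allowable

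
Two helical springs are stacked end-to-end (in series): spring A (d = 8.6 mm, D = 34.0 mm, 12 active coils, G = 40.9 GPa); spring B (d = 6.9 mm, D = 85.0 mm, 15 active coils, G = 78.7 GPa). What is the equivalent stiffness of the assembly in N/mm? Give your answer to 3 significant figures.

2.33 N/mm

k_A = Gd⁴/(8D³N_a) = (40.9×10³)(8.6⁴)/(8·34.0³·12) = 59.294 N/mm
k_B = Gd⁴/(8D³N_a) = (78.7×10³)(6.9⁴)/(8·85.0³·15) = 2.4207 N/mm
Series: 1/k_eq = 1/59.294 + 1/2.4207 = 0.42998; k_eq = 2.3257 N/mm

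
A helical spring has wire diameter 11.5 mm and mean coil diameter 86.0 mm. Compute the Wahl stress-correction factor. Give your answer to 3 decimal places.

1.198

C = D/d = 86.0/11.5 = 7.4783
K_W = (4C−1)/(4C−4) + 0.615/C = 28.913/25.913 + 0.0822 = 1.1980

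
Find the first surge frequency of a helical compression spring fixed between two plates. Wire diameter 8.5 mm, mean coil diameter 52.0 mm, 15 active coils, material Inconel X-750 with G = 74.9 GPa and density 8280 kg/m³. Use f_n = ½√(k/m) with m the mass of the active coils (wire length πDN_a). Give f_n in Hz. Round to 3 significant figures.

k = Gd⁴/(8D³N_a) = (74.9×10³)(8.5⁴)/(8·52.0³·15) = 23.172 N/mm = 23172 N/m
Wire length L = πDN_a = π·52.0·15 = 2450.4 mm
m = ρ·(πd²/4)·L = 8280 × 56.745×10⁻⁶ m² × 2.4504 m = 1.1513 kg
f_n = ½√(k/m) = 0.5·√(23172/1.1513) = 0.5·√(20126) = 70.934 Hz

70.9 Hz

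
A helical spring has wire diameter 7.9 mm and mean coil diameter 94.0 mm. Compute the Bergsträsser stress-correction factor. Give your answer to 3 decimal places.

1.112

C = D/d = 94.0/7.9 = 11.8987
K_B = (4C+2)/(4C−3) = 49.595/44.595 = 1.1121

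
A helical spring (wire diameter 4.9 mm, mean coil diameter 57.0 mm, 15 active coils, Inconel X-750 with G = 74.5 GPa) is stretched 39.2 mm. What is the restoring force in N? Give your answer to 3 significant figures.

k = Gd⁴/(8D³N_a) = (74.5×10³)(4.9⁴)/(8·57.0³·15) = 1.9326 N/mm
F = k·δ = 1.9326 × 39.2 = 75.757 N

75.8 N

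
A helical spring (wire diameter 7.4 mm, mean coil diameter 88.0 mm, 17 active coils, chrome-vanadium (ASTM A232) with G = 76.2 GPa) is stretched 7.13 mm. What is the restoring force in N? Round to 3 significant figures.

k = Gd⁴/(8D³N_a) = (76.2×10³)(7.4⁴)/(8·88.0³·17) = 2.4654 N/mm
F = k·δ = 2.4654 × 7.13 = 17.579 N

17.6 N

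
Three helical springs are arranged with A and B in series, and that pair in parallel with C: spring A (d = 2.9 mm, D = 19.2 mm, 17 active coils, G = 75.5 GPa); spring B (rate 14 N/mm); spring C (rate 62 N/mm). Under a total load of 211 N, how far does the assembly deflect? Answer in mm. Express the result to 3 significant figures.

k_A = Gd⁴/(8D³N_a) = (75.5×10³)(2.9⁴)/(8·19.2³·17) = 5.5475 N/mm
Springs A,B series: k_AB = 1/(1/5.5475+1/14) = 3.9731 N/mm; parallel with C: k_eq = 3.9731+62 = 65.973 N/mm
δ = F/k_eq = 211/65.973 = 3.1983 mm

3.20 mm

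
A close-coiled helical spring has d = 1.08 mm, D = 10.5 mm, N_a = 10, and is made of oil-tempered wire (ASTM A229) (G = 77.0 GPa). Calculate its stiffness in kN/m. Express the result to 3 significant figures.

k = Gd⁴/(8D³N_a) = (77.0×10³ × 1.08⁴) / (8 × 10.5³ × 10)
  = 104758 / 92610 = 1.1312 N/mm

1.13 kN/m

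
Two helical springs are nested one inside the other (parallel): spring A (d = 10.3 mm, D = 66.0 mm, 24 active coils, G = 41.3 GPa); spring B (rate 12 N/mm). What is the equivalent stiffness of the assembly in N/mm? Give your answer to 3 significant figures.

20.4 N/mm

k_A = Gd⁴/(8D³N_a) = (41.3×10³)(10.3⁴)/(8·66.0³·24) = 8.421 N/mm
Parallel: k_eq = 8.421 + 12 = 20.421 N/mm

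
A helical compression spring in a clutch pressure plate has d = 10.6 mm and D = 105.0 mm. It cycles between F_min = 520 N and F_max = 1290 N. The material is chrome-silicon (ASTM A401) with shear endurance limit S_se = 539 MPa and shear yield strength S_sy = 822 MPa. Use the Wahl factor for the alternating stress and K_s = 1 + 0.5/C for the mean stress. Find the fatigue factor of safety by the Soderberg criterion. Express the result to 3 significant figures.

C = D/d = 105.0/10.6 = 9.9057; K_W = (4C−1)/(4C−4)+0.615/C = 1.1463; K_s = 1+0.5/C = 1.0505
F_a = (F_max−F_min)/2 = 385 N; F_m = (F_max+F_min)/2 = 905 N
τ_a = K_W·8F_aD/(πd³) = 1.1463 × 86.432 = 99.077 MPa
τ_m = K_s·8F_mD/(πd³) = 1.0505 × 203.17 = 213.43 MPa
Soderberg: 1/n_f = τ_a/S_se + τ_m/S_sy = 99.077/539 + 213.43/822 = 0.18382 + 0.25964 = 0.44346
n_f = 1/0.44346 = 2.255

2.26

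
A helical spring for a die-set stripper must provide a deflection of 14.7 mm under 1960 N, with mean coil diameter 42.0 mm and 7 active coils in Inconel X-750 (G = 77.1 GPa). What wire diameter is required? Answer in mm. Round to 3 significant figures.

Required rate k = F/δ = 1960/14.7 = 133.33 N/mm
d = (8D³N_a·k / G)^(1/4) = (8·42.0³·7·133.33 / (77.1×10³))^0.25
  = (7175)^0.25 = 9.2035 mm

9.20 mm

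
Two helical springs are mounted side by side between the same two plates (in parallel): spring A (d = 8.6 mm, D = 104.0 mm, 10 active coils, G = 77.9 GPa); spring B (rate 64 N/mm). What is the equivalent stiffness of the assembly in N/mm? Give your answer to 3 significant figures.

68.7 N/mm

k_A = Gd⁴/(8D³N_a) = (77.9×10³)(8.6⁴)/(8·104.0³·10) = 4.7352 N/mm
Parallel: k_eq = 4.7352 + 64 = 68.735 N/mm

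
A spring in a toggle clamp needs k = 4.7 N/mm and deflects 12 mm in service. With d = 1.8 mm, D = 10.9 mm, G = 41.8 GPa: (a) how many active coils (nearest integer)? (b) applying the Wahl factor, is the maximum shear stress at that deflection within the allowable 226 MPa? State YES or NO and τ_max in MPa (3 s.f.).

(a) 9 coils; (b) NO, τ_max = 336 MPa

N_a = Gd⁴/(8D³k) = (41.8×10³)(1.8⁴)/(8·10.9³·4.7) = 9.012 → N_a = 9
Actual rate k = Gd⁴/(8D³·9) = 4.706 N/mm
Working load F = kδ = 4.706·12 = 56.472 N
C = 10.9/1.8 = 6.0556; K_W = (4C−1)/(4C−4)+0.615/C = 1.2499
τ_max = K_W·8FD/(πd³) = 1.2499·268.77 = 335.94 MPa
τ_max > 226 MPa → exceeds allowable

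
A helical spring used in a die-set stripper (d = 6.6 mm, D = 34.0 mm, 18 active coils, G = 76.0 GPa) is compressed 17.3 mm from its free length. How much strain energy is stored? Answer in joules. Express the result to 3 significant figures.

k = Gd⁴/(8D³N_a) = (76.0×10³)(6.6⁴)/(8·34.0³·18) = 25.479 N/mm
U = ½kδ² = 0.5 × 25.479 × 17.3² = 3812.9 N·mm = 3.8129 J

3.81 J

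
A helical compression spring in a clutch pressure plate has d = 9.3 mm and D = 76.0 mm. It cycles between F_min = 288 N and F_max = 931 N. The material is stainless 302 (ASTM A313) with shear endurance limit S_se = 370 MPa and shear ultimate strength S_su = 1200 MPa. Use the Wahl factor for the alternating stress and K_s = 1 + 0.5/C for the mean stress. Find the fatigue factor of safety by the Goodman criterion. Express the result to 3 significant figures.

2.66

C = D/d = 76.0/9.3 = 8.1720; K_W = (4C−1)/(4C−4)+0.615/C = 1.1798; K_s = 1+0.5/C = 1.0612
F_a = (F_max−F_min)/2 = 321.5 N; F_m = (F_max+F_min)/2 = 609.5 N
τ_a = K_W·8F_aD/(πd³) = 1.1798 × 77.355 = 91.265 MPa
τ_m = K_s·8F_mD/(πd³) = 1.0612 × 146.65 = 155.62 MPa
Goodman: 1/n_f = τ_a/S_se + τ_m/S_su = 91.265/370 + 155.62/1200 = 0.24666 + 0.12968 = 0.37635
n_f = 1/0.37635 = 2.657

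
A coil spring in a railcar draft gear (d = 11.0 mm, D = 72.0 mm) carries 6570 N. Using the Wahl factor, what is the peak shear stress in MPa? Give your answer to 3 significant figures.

1110 MPa

Spring index C = D/d = 72.0/11.0 = 6.5455
K_W = (4C−1)/(4C−4) + 0.615/C = 25.182/22.182 + 0.0940 = 1.2292
τ₀ = 8FD/(πd³) = 8·6570·72.0/(π·11.0³) = 3.78432e+06/4181.5 = 905.02 MPa
τ_max = K·τ₀ = 1.2292 × 905.02 = 1112.5 MPa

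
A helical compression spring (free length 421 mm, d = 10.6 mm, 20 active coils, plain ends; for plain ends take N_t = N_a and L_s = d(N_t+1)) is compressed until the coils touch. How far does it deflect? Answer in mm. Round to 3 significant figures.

198 mm

N_t = 20; L_s = 10.6·21 = 222.6 mm
δ_solid = L₀ − L_s = 421 − 222.6 = 198.4 mm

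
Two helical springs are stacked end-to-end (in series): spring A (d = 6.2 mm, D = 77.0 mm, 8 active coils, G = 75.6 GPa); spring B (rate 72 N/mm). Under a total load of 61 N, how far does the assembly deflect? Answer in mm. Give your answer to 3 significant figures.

16.8 mm

k_A = Gd⁴/(8D³N_a) = (75.6×10³)(6.2⁴)/(8·77.0³·8) = 3.8233 N/mm
Series: 1/k_eq = 1/3.8233 + 1/72 = 0.27544; k_eq = 3.6305 N/mm
δ = F/k_eq = 61/3.6305 = 16.802 mm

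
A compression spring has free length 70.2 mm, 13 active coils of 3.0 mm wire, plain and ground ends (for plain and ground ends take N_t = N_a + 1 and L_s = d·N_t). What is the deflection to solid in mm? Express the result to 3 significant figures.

N_t = 14; L_s = 3.0·14 = 42 mm
δ_solid = L₀ − L_s = 70.2 − 42 = 28.2 mm

28.2 mm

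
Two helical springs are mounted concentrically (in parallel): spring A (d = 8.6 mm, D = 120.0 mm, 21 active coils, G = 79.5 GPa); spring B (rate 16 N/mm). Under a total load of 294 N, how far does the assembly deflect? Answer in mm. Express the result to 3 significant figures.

16.8 mm

k_A = Gd⁴/(8D³N_a) = (79.5×10³)(8.6⁴)/(8·120.0³·21) = 1.498 N/mm
Parallel: k_eq = 1.498 + 16 = 17.498 N/mm
δ = F/k_eq = 294/17.498 = 16.802 mm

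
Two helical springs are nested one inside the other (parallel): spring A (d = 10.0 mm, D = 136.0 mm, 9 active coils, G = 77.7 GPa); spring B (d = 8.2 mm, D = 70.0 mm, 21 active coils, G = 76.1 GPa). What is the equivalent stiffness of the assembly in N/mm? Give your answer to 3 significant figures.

k_A = Gd⁴/(8D³N_a) = (77.7×10³)(10.0⁴)/(8·136.0³·9) = 4.2901 N/mm
k_B = Gd⁴/(8D³N_a) = (76.1×10³)(8.2⁴)/(8·70.0³·21) = 5.9709 N/mm
Parallel: k_eq = 4.2901 + 5.9709 = 10.261 N/mm

10.3 N/mm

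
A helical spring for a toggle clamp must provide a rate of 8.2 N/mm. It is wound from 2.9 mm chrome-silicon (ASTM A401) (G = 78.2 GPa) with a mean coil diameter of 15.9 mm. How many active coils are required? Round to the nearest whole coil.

N_a = Gd⁴/(8D³k) = (78.2×10³ × 2.9⁴)/(8 × 15.9³ × 8.2)
    = 5.53094e+06 / 263691 = 20.98 → 21 coils

21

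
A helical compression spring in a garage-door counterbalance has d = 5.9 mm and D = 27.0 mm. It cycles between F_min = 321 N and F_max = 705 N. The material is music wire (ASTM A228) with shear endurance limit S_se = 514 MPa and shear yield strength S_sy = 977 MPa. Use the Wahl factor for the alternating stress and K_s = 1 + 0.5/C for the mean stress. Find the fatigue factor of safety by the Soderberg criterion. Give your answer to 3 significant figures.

C = D/d = 27.0/5.9 = 4.5763; K_W = (4C−1)/(4C−4)+0.615/C = 1.3441; K_s = 1+0.5/C = 1.1093
F_a = (F_max−F_min)/2 = 192 N; F_m = (F_max+F_min)/2 = 513 N
τ_a = K_W·8F_aD/(πd³) = 1.3441 × 64.276 = 86.394 MPa
τ_m = K_s·8F_mD/(πd³) = 1.1093 × 171.74 = 190.5 MPa
Soderberg: 1/n_f = τ_a/S_se + τ_m/S_sy = 86.394/514 + 190.5/977 = 0.16808 + 0.19499 = 0.36307
n_f = 1/0.36307 = 2.754

2.75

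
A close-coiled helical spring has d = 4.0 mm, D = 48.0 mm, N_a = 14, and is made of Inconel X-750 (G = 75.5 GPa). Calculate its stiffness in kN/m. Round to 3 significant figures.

k = Gd⁴/(8D³N_a) = (75.5×10³ × 4.0⁴) / (8 × 48.0³ × 14)
  = 1.9328e+07 / 1.23863e+07 = 1.5604 N/mm

1.56 kN/m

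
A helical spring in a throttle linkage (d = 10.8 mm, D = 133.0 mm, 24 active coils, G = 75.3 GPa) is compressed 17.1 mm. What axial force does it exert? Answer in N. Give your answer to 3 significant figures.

k = Gd⁴/(8D³N_a) = (75.3×10³)(10.8⁴)/(8·133.0³·24) = 2.268 N/mm
F = k·δ = 2.268 × 17.1 = 38.782 N

38.8 N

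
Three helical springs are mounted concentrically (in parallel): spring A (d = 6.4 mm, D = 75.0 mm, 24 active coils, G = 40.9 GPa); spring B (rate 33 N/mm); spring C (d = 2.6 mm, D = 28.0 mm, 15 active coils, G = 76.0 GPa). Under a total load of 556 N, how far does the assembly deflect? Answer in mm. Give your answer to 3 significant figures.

k_A = Gd⁴/(8D³N_a) = (40.9×10³)(6.4⁴)/(8·75.0³·24) = 0.84715 N/mm
k_C = Gd⁴/(8D³N_a) = (76.0×10³)(2.6⁴)/(8·28.0³·15) = 1.3184 N/mm
Parallel: k_eq = 0.84715 + 33 + 1.3184 = 35.166 N/mm
δ = F/k_eq = 556/35.166 = 15.811 mm

15.8 mm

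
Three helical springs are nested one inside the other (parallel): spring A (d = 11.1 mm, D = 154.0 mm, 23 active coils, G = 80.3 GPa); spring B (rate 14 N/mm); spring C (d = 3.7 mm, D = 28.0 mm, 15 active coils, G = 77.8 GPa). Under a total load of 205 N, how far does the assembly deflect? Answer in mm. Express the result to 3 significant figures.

9.60 mm

k_A = Gd⁴/(8D³N_a) = (80.3×10³)(11.1⁴)/(8·154.0³·23) = 1.814 N/mm
k_C = Gd⁴/(8D³N_a) = (77.8×10³)(3.7⁴)/(8·28.0³·15) = 5.5352 N/mm
Parallel: k_eq = 1.814 + 14 + 5.5352 = 21.349 N/mm
δ = F/k_eq = 205/21.349 = 9.6023 mm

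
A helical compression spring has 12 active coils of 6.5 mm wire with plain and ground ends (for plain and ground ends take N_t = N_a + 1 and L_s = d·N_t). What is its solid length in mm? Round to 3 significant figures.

plain and ground ends: N_t = N_a + 1 = 12 + 1 = 13
L_s = d·N_t = 6.5 × 13 = 84.5 mm

84.5 mm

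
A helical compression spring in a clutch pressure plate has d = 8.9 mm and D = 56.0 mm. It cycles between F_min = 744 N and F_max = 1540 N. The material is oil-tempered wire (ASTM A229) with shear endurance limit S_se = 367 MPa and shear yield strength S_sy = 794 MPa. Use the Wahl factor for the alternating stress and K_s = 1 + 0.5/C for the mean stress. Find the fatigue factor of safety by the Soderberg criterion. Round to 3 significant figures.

1.71

C = D/d = 56.0/8.9 = 6.2921; K_W = (4C−1)/(4C−4)+0.615/C = 1.2395; K_s = 1+0.5/C = 1.0795
F_a = (F_max−F_min)/2 = 398 N; F_m = (F_max+F_min)/2 = 1142 N
τ_a = K_W·8F_aD/(πd³) = 1.2395 × 80.508 = 99.787 MPa
τ_m = K_s·8F_mD/(πd³) = 1.0795 × 231.01 = 249.36 MPa
Soderberg: 1/n_f = τ_a/S_se + τ_m/S_sy = 99.787/367 + 249.36/794 = 0.27190 + 0.31406 = 0.58596
n_f = 1/0.58596 = 1.707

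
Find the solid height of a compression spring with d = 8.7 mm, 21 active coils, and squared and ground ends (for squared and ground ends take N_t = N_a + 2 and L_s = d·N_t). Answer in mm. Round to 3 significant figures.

200 mm

squared and ground ends: N_t = N_a + 2 = 21 + 2 = 23
L_s = d·N_t = 8.7 × 23 = 200.1 mm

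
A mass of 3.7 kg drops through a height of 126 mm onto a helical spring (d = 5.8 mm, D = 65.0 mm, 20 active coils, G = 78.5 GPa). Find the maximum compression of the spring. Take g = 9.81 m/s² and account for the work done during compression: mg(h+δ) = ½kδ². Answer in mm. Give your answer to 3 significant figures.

k = Gd⁴/(8D³N_a) = (78.5×10³)(5.8⁴)/(8·65.0³·20) = 2.0217 N/mm
W = mg = 3.7 × 9.81 = 36.297 N
½kδ² − Wδ − Wh = 0 → δ = (W + √(W² + 2kWh))/k
δ = (36.297 + √(1317.5 + 18492.4))/2.0217 = (36.297 + 140.75)/2.0217 = 87.571 mm

87.6 mm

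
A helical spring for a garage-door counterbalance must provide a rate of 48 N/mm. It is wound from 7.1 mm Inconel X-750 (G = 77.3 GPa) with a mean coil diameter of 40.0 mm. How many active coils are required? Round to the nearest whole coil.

8

N_a = Gd⁴/(8D³k) = (77.3×10³ × 7.1⁴)/(8 × 40.0³ × 48)
    = 1.96432e+08 / 2.4576e+07 = 7.993 → 8 coils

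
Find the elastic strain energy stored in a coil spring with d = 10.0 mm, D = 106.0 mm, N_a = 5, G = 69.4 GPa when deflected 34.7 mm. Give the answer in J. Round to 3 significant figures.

8.77 J

k = Gd⁴/(8D³N_a) = (69.4×10³)(10.0⁴)/(8·106.0³·5) = 14.567 N/mm
U = ½kδ² = 0.5 × 14.567 × 34.7² = 8770.2 N·mm = 8.7702 J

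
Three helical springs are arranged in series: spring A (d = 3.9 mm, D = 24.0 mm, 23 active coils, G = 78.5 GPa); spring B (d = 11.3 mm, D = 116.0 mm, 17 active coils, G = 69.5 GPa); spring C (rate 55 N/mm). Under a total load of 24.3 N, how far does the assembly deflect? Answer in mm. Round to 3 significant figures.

8.40 mm

k_A = Gd⁴/(8D³N_a) = (78.5×10³)(3.9⁴)/(8·24.0³·23) = 7.1396 N/mm
k_B = Gd⁴/(8D³N_a) = (69.5×10³)(11.3⁴)/(8·116.0³·17) = 5.3381 N/mm
Series: 1/k_eq = 1/7.1396 + 1/5.3381 + 1/55 = 0.34558; k_eq = 2.8937 N/mm
δ = F/k_eq = 24.3/2.8937 = 8.3975 mm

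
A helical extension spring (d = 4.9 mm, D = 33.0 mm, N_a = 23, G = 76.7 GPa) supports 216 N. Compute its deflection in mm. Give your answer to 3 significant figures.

k = Gd⁴/(8D³N_a) = (76.7×10³)(4.9⁴)/(8·33.0³·23) = 6.6868 N/mm
δ = F/k = 216 / 6.6868 = 32.302 mm

32.3 mm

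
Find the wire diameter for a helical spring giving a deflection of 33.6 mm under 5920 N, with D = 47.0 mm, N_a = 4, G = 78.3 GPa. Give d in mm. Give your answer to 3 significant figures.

Required rate k = F/δ = 5920/33.6 = 176.19 N/mm
d = (8D³N_a·k / G)^(1/4) = (8·47.0³·4·176.19 / (78.3×10³))^0.25
  = (7475.9)^0.25 = 9.2986 mm

9.30 mm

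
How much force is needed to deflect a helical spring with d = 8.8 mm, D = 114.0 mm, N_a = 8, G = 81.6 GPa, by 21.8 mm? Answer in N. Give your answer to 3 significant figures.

k = Gd⁴/(8D³N_a) = (81.6×10³)(8.8⁴)/(8·114.0³·8) = 5.1609 N/mm
F = k·δ = 5.1609 × 21.8 = 112.51 N

113 N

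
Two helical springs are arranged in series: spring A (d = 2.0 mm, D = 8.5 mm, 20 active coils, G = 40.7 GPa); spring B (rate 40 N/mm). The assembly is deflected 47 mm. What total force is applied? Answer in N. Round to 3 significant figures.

k_A = Gd⁴/(8D³N_a) = (40.7×10³)(2.0⁴)/(8·8.5³·20) = 6.6273 N/mm
Series: 1/k_eq = 1/6.6273 + 1/40 = 0.17589; k_eq = 5.6854 N/mm
F = k_eq·δ = 5.6854·47 = 267.21 N

267 N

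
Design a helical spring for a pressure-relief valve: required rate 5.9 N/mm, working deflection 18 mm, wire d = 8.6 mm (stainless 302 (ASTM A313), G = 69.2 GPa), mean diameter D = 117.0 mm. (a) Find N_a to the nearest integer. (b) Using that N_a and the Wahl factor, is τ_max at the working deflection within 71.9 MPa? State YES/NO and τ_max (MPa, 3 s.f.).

(a) 5 coils; (b) YES, τ_max = 55.0 MPa

N_a = Gd⁴/(8D³k) = (69.2×10³)(8.6⁴)/(8·117.0³·5.9) = 5.007 → N_a = 5
Actual rate k = Gd⁴/(8D³·5) = 5.9086 N/mm
Working load F = kδ = 5.9086·18 = 106.35 N
C = 117.0/8.6 = 13.6047; K_W = (4C−1)/(4C−4)+0.615/C = 1.1047
τ_max = K_W·8FD/(πd³) = 1.1047·49.818 = 55.034 MPa
τ_max ≤ 71.9 MPa → acceptable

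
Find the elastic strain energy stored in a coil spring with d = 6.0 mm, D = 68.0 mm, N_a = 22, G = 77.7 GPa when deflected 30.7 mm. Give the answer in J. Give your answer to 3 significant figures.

k = Gd⁴/(8D³N_a) = (77.7×10³)(6.0⁴)/(8·68.0³·22) = 1.8196 N/mm
U = ½kδ² = 0.5 × 1.8196 × 30.7² = 857.5 N·mm = 0.8575 J

0.857 J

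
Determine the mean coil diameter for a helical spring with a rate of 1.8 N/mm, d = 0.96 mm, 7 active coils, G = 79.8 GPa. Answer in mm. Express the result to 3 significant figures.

D = (Gd⁴/(8N_a·k))^(1/3) = (79.8×10³·0.96⁴/(8·7·1.8))^(1/3)
  = (672.399)^(1/3) = 8.7608 mm

8.76 mm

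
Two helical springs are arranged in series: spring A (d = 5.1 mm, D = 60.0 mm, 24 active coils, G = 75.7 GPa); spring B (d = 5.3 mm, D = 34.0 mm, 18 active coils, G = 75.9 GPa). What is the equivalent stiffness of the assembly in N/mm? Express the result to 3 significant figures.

k_A = Gd⁴/(8D³N_a) = (75.7×10³)(5.1⁴)/(8·60.0³·24) = 1.2349 N/mm
k_B = Gd⁴/(8D³N_a) = (75.9×10³)(5.3⁴)/(8·34.0³·18) = 10.581 N/mm
Series: 1/k_eq = 1/1.2349 + 1/10.581 = 0.90431; k_eq = 1.1058 N/mm

1.11 N/mm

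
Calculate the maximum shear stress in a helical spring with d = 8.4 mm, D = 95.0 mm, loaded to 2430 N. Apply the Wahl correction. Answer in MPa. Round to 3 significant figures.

Spring index C = D/d = 95.0/8.4 = 11.3095
K_W = (4C−1)/(4C−4) + 0.615/C = 44.238/41.238 + 0.0544 = 1.1271
τ₀ = 8FD/(πd³) = 8·2430·95.0/(π·8.4³) = 1.8468e+06/1862 = 991.82 MPa
τ_max = K·τ₀ = 1.1271 × 991.82 = 1117.9 MPa

1120 MPa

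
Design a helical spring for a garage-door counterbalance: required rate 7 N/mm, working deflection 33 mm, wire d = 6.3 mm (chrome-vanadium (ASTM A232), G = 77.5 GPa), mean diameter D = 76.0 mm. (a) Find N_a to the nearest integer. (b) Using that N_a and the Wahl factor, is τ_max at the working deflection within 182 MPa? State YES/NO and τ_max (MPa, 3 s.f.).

(a) 5 coils; (b) NO, τ_max = 199 MPa

N_a = Gd⁴/(8D³k) = (77.5×10³)(6.3⁴)/(8·76.0³·7) = 4.966 → N_a = 5
Actual rate k = Gd⁴/(8D³·5) = 6.9529 N/mm
Working load F = kδ = 6.9529·33 = 229.44 N
C = 76.0/6.3 = 12.0635; K_W = (4C−1)/(4C−4)+0.615/C = 1.1188
τ_max = K_W·8FD/(πd³) = 1.1188·177.59 = 198.68 MPa
τ_max > 182 MPa → exceeds allowable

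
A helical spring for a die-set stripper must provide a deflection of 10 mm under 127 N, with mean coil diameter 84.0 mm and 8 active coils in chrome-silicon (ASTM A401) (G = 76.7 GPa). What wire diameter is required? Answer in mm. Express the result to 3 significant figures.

8.90 mm

Required rate k = F/δ = 127/10 = 12.7 N/mm
d = (8D³N_a·k / G)^(1/4) = (8·84.0³·8·12.7 / (76.7×10³))^0.25
  = (6281)^0.25 = 8.9024 mm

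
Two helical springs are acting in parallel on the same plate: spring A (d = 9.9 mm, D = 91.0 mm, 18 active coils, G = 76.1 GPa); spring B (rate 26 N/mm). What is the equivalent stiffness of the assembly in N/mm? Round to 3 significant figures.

32.7 N/mm

k_A = Gd⁴/(8D³N_a) = (76.1×10³)(9.9⁴)/(8·91.0³·18) = 6.7366 N/mm
Parallel: k_eq = 6.7366 + 26 = 32.737 N/mm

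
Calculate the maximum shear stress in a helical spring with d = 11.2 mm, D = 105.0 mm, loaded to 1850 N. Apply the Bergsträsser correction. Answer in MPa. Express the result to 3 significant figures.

Spring index C = D/d = 105.0/11.2 = 9.3750
K_B = (4C+2)/(4C−3) = 39.500/34.500 = 1.1449
τ₀ = 8FD/(πd³) = 8·1850·105.0/(π·11.2³) = 1.554e+06/4413.7 = 352.08 MPa
τ_max = K·τ₀ = 1.1449 × 352.08 = 403.11 MPa

403 MPa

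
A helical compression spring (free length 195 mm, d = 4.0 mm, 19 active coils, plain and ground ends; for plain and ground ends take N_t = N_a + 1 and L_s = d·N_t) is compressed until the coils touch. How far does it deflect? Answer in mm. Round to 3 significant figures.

N_t = 20; L_s = 4.0·20 = 80 mm
δ_solid = L₀ − L_s = 195 − 80 = 115 mm

115 mm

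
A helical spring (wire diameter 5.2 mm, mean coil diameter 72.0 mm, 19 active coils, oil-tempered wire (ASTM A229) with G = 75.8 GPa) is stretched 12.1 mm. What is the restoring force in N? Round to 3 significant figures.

11.8 N

k = Gd⁴/(8D³N_a) = (75.8×10³)(5.2⁴)/(8·72.0³·19) = 0.97688 N/mm
F = k·δ = 0.97688 × 12.1 = 11.82 N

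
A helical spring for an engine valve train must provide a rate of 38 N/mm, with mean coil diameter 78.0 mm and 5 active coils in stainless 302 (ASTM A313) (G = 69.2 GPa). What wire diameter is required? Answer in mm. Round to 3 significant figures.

d = (8D³N_a·k / G)^(1/4) = (8·78.0³·5·38 / (69.2×10³))^0.25
  = (10424)^0.25 = 10.1043 mm

10.1 mm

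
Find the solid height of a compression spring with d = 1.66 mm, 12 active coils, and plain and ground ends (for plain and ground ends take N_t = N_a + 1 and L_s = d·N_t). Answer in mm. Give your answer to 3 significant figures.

21.6 mm

plain and ground ends: N_t = N_a + 1 = 12 + 1 = 13
L_s = d·N_t = 1.66 × 13 = 21.58 mm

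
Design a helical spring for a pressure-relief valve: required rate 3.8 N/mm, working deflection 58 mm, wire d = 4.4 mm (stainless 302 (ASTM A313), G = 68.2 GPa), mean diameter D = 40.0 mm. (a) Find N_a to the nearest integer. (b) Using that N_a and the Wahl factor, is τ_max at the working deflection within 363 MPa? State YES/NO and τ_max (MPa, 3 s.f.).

(a) 13 coils; (b) YES, τ_max = 309 MPa

N_a = Gd⁴/(8D³k) = (68.2×10³)(4.4⁴)/(8·40.0³·3.8) = 13.14 → N_a = 13
Actual rate k = Gd⁴/(8D³·13) = 3.8404 N/mm
Working load F = kδ = 3.8404·58 = 222.75 N
C = 40.0/4.4 = 9.0909; K_W = (4C−1)/(4C−4)+0.615/C = 1.1603
τ_max = K_W·8FD/(πd³) = 1.1603·266.35 = 309.06 MPa
τ_max ≤ 363 MPa → acceptable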